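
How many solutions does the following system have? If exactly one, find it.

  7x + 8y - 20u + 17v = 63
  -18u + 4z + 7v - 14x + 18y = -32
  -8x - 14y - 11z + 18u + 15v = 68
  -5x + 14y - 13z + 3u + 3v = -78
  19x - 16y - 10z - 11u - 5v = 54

Row-reduce the augmented matrix:
R1 ← R1 / (7).
R2 ← R2 + 14·R1.
R3 ← R3 + 8·R1.
R4 ← R4 + 5·R1.
R5 ← R5 − 19·R1.
R2 ← R2 / (34).
R1 ← R1 − 8/7·R2.
R3 ← R3 + 34/7·R2.
R4 ← R4 − 138/7·R2.
R5 ← R5 + 264/7·R2.
R3 ← R3 / (-73/7).
R1 ← R1 + 16/119·R3.
R2 ← R2 − 2/17·R3.
R4 ← R4 + 1823/119·R3.
R5 ← R5 + 662/119·R3.
R4 ← R4 / (51689/1241).
R1 ← R1 + 916/1241·R4.
R2 ← R2 + 2301/1241·R4.
R3 ← R3 − 92/73·R4.
R5 ← R5 + 17423/1241·R4.
R5 ← R5 / (-2584995/51689).
R1 ← R1 + 34665/51689·R5.
R2 ← R2 + 140413/103378·R5.
R3 ← R3 + 93622/51689·R5.
R4 ← R4 + 84151/51689·R5.
Reading off the reduced rows gives x = 1, y = -4, z = 2, u = -1, v = 4.

x = 1, y = -4, z = 2, u = -1, v = 4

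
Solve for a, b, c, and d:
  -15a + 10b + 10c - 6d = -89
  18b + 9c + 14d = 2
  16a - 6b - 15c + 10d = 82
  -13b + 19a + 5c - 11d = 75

Row-reduce the augmented matrix:
R1 ← R1 / (-15).
R3 ← R3 − 16·R1.
R4 ← R4 − 19·R1.
R2 ← R2 / (18).
R1 ← R1 + 2/3·R2.
R3 ← R3 − 14/3·R2.
R4 ← R4 + 1/3·R2.
R3 ← R3 / (-20/3).
R1 ← R1 + 1/3·R3.
R2 ← R2 − 1/2·R3.
R4 ← R4 − 107/6·R3.
R4 ← R4 / (-921/50).
R1 ← R1 − 23/25·R4.
R2 ← R2 − 349/450·R4.
R3 ← R3 − 1/225·R4.
Reading off the reduced rows gives a = 3, b = -4, c = 2, d = 4.

a = 3, b = -4, c = 2, d = 4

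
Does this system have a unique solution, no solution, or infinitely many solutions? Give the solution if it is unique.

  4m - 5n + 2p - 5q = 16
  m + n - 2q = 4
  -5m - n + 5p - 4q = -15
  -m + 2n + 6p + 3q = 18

m = 5, n = 1, p = 3, q = 1

Row-reduce the augmented matrix:
R1 ← R1 / (4).
R2 ← R2 − 1·R1.
R3 ← R3 + 5·R1.
R4 ← R4 + 1·R1.
R2 ← R2 / (9/4).
R1 ← R1 + 5/4·R2.
R3 ← R3 + 29/4·R2.
R4 ← R4 − 3/4·R2.
R3 ← R3 / (53/9).
R1 ← R1 − 2/9·R3.
R2 ← R2 + 2/9·R3.
R4 ← R4 − 20/3·R3.
R4 ← R4 / (866/53).
R1 ← R1 + 63/53·R4.
R2 ← R2 + 43/53·R4.
R3 ← R3 + 114/53·R4.
Reading off the reduced rows gives m = 5, n = 1, p = 3, q = 1.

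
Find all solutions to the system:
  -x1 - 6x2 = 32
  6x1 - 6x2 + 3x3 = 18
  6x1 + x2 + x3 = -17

x1 = -2, x2 = -5, x3 = 0

Row-reduce the augmented matrix:
R1 ← R1 / (-1).
R2 ← R2 − 6·R1.
R3 ← R3 − 6·R1.
R2 ← R2 / (-42).
R1 ← R1 − 6·R2.
R3 ← R3 + 35·R2.
R3 ← R3 / (-3/2).
R1 ← R1 − 3/7·R3.
R2 ← R2 + 1/14·R3.
Reading off the reduced rows gives x1 = -2, x2 = -5, x3 = 0.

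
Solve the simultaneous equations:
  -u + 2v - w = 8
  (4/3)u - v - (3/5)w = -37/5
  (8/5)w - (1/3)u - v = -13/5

no solution

Row-reduce:
R1 ← R1 / (-1).
R2 ← R2 − 4/3·R1.
R3 ← R3 + 1/3·R1.
R2 ← R2 / (5/3).
R1 ← R1 + 2·R2.
R3 ← R3 + 5/3·R2.
Row 3 reduces to 0 = -2, a contradiction. The system is inconsistent.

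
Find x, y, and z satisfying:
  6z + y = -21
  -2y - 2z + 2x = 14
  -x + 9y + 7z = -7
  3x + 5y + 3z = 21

Row-reduce the augmented matrix:
Swap R1 and R2.
R1 ← R1 / (2).
R3 ← R3 + 1·R1.
R4 ← R4 − 3·R1.
R1 ← R1 + 1·R2.
R3 ← R3 − 8·R2.
R4 ← R4 − 8·R2.
R3 ← R3 / (-42).
R1 ← R1 − 5·R3.
R2 ← R2 − 6·R3.
R4 ← R4 + 42·R3.
R4 reduces to 0 = 0, so the extra equation is consistent.
Reading off the reduced rows gives x = 6, y = 3, z = -4.

x = 6, y = 3, z = -4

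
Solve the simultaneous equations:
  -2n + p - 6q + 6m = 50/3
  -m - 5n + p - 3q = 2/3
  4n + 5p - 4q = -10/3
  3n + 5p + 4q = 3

m = 3, n = -1, p = 2/3, q = 2/3

Row-reduce the augmented matrix:
R1 ← R1 / (6).
R2 ← R2 + 1·R1.
R2 ← R2 / (-16/3).
R1 ← R1 + 1/3·R2.
R3 ← R3 − 4·R2.
R4 ← R4 − 3·R2.
R3 ← R3 / (47/8).
R1 ← R1 − 3/32·R3.
R2 ← R2 + 7/32·R3.
R4 ← R4 − 181/32·R3.
R4 ← R4 / (399/47).
R1 ← R1 + 30/47·R4.
R2 ← R2 − 23/47·R4.
R3 ← R3 + 56/47·R4.
Reading off the reduced rows gives m = 3, n = -1, p = 2/3, q = 2/3.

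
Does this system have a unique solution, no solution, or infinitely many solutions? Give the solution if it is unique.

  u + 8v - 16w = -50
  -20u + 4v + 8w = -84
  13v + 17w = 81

u = 6, v = 1, w = 4

Row-reduce the augmented matrix:
R2 ← R2 + 20·R1.
R2 ← R2 / (164).
R1 ← R1 − 8·R2.
R3 ← R3 − 13·R2.
R3 ← R3 / (1711/41).
R1 ← R1 + 32/41·R3.
R2 ← R2 + 78/41·R3.
Reading off the reduced rows gives u = 6, v = 1, w = 4.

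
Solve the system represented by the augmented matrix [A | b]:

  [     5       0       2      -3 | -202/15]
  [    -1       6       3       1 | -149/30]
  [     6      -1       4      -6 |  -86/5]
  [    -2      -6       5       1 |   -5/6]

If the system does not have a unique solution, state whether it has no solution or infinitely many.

Row-reduce the augmented matrix:
R1 ← R1 / (5).
R2 ← R2 + 1·R1.
R3 ← R3 − 6·R1.
R4 ← R4 + 2·R1.
R2 ← R2 / (6).
R3 ← R3 + 1·R2.
R4 ← R4 + 6·R2.
R3 ← R3 / (13/6).
R1 ← R1 − 2/5·R3.
R2 ← R2 − 17/30·R3.
R4 ← R4 − 46/5·R3.
R4 ← R4 / (657/65).
R1 ← R1 + 11/65·R4.
R2 ← R2 − 44/65·R4.
R3 ← R3 + 14/13·R4.
Reading off the reduced rows gives x_1 = -7/3, x_2 = -2/5, x_3 = -3/2, x_4 = -2/5.

x_1 = -7/3, x_2 = -2/5, x_3 = -3/2, x_4 = -2/5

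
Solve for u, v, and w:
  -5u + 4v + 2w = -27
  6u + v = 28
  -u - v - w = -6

u = 5, v = -2, w = 3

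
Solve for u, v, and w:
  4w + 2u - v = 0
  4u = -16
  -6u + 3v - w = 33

Row-reduce the augmented matrix:
R1 ← R1 / (2).
R2 ← R2 − 4·R1.
R3 ← R3 + 6·R1.
R2 ← R2 / (2).
R1 ← R1 + 1/2·R2.
R3 ← R3 / (11).
R2 ← R2 + 4·R3.
Reading off the reduced rows gives u = -4, v = 4, w = 3.

u = -4, v = 4, w = 3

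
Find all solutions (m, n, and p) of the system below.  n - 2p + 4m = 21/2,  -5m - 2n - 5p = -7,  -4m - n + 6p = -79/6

Row-reduce the augmented matrix:
R1 ← R1 / (4).
R2 ← R2 + 5·R1.
R3 ← R3 + 4·R1.
R2 ← R2 / (-3/4).
R1 ← R1 − 1/4·R2.
R3 ← R3 / (4).
R1 ← R1 + 3·R3.
R2 ← R2 − 10·R3.
Reading off the reduced rows gives m = 8/3, n = -3/2, p = -2/3.

m = 8/3, n = -3/2, p = -2/3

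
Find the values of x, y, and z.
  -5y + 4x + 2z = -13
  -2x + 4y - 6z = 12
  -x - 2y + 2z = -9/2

x = -1/2, y = 2, z = -1/2

Row-reduce the augmented matrix:
R1 ← R1 / (4).
R2 ← R2 + 2·R1.
R3 ← R3 + 1·R1.
R2 ← R2 / (3/2).
R1 ← R1 + 5/4·R2.
R3 ← R3 + 13/4·R2.
R3 ← R3 / (-25/3).
R1 ← R1 + 11/3·R3.
R2 ← R2 + 10/3·R3.
Reading off the reduced rows gives x = -1/2, y = 2, z = -1/2.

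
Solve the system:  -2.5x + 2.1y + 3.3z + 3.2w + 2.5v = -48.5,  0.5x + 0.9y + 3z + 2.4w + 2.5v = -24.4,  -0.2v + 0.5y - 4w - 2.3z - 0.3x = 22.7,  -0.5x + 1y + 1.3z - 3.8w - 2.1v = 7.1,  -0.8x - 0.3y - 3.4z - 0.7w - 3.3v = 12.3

Row-reduce the augmented matrix:
R1 ← R1 / (-5/2).
R2 ← R2 − 1/2·R1.
R3 ← R3 + 3/10·R1.
R4 ← R4 + 1/2·R1.
R5 ← R5 + 4/5·R1.
R2 ← R2 / (33/25).
R1 ← R1 + 21/25·R2.
R3 ← R3 − 31/125·R2.
R4 ← R4 − 29/50·R2.
R5 ← R5 + 243/250·R2.
R3 ← R3 / (-1861/550).
R1 ← R1 − 111/110·R3.
R2 ← R2 − 61/22·R3.
R4 ← R4 + 213/220·R3.
R5 ← R5 + 1937/1100·R3.
R4 ← R4 / (-121651/27915).
R1 ← R1 + 1532/1861·R4.
R2 ← R2 + 9812/5583·R4.
R3 ← R3 − 8176/5583·R4.
R5 ← R5 − 172699/55830·R4.
R5 ← R5 / (-18989827/4866040).
R1 ← R1 − 310099/243302·R5.
R2 ← R2 − 695487/243302·R5.
R3 ← R3 + 109493/121651·R5.
R4 ← R4 − 403521/486604·R5.
Reading off the reduced rows gives x = 4, y = -6, z = -3, w = -5, v = 0.

x = 4, y = -6, z = -3, w = -5, v = 0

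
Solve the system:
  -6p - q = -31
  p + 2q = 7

From equation 1: q = 31 − 6·p.
Substitute into equation 2 and solve: p = 5.
Then q = 1.

p = 5, q = 1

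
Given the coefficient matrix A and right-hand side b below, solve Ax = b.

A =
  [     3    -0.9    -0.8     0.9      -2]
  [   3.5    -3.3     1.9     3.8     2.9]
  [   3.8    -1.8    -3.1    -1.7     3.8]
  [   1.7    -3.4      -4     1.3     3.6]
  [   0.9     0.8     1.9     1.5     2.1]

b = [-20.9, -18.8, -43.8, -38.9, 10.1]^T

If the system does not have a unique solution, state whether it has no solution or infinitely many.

x_1 = -5, x_2 = 5, x_3 = 4, x_4 = 2, x_5 = 0

Row-reduce the augmented matrix:
R1 ← R1 / (3).
R2 ← R2 − 7/2·R1.
R3 ← R3 − 19/5·R1.
R4 ← R4 − 17/10·R1.
R5 ← R5 − 9/10·R1.
R2 ← R2 / (-9/4).
R1 ← R1 + 3/10·R2.
R3 ← R3 + 33/50·R2.
R4 ← R4 + 289/100·R2.
R5 ← R5 − 107/100·R2.
R3 ← R3 / (-1313/450).
R1 ← R1 + 29/45·R3.
R2 ← R2 + 34/27·R3.
R4 ← R4 + 9701/1350·R3.
R5 ← R5 − 2354/675·R3.
R4 ← R4 / (245747/39390).
R1 ← R1 − 970/1313·R4.
R2 ← R2 − 1385/3939·R4.
R3 ← R3 − 1641/1313·R4.
R5 ← R5 + 35861/19695·R4.
R5 ← R5 / (42357407/6143675).
R1 ← R1 + 193999/245747·R5.
R2 ← R2 + 4446397/1228735·R5.
R3 ← R3 − 1377643/1228735·R5.
R4 ← R4 + 2719031/1228735·R5.
Reading off the reduced rows gives x_1 = -5, x_2 = 5, x_3 = 4, x_4 = 2, x_5 = 0.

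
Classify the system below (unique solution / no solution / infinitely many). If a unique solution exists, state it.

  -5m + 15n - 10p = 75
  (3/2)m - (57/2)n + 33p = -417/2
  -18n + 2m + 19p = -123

infinitely many solutions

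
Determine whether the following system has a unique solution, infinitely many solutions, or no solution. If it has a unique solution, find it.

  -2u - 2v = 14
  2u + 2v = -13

Row-reduce:
R1 ← R1 / (-2).
R2 ← R2 − 2·R1.
Row 2 reduces to 0 = 1, a contradiction. The system is inconsistent.

no solution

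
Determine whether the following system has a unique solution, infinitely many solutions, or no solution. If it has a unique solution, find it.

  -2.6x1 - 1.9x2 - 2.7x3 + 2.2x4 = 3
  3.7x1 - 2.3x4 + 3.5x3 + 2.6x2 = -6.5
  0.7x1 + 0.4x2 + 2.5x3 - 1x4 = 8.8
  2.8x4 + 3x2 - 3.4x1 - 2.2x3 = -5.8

x1 = -5, x2 = -3, x3 = 5, x4 = -1

Row-reduce the augmented matrix:
R1 ← R1 / (-13/5).
R2 ← R2 − 37/10·R1.
R3 ← R3 − 7/10·R1.
R4 ← R4 + 17/5·R1.
R2 ← R2 / (-27/260).
R1 ← R1 − 19/26·R2.
R3 ← R3 + 29/260·R2.
R4 ← R4 − 713/130·R2.
R3 ← R3 / (289/135).
R1 ← R1 + 37/27·R3.
R2 ← R2 − 89/27·R3.
R4 ← R4 + 2261/135·R3.
R4 ← R4 / (5717/170).
R1 ← R1 − 2409/578·R4.
R2 ← R2 + 3467/578·R4.
R3 ← R3 + 351/578·R4.
Reading off the reduced rows gives x1 = -5, x2 = -3, x3 = 5, x4 = -1.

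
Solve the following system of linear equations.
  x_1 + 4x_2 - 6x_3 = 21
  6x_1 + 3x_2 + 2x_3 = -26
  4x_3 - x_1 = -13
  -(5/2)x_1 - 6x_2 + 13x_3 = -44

no solution

Row-reduce:
R2 ← R2 − 6·R1.
R3 ← R3 + 1·R1.
R4 ← R4 + 5/2·R1.
R2 ← R2 / (-21).
R1 ← R1 − 4·R2.
R3 ← R3 − 4·R2.
R4 ← R4 − 4·R2.
R3 ← R3 / (110/21).
R1 ← R1 − 26/21·R3.
R2 ← R2 + 38/21·R3.
R4 ← R4 − 110/21·R3.
Row 4 reduces to 0 = 1/2, a contradiction. The system is inconsistent.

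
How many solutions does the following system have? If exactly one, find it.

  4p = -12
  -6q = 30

p = -3, q = -5

Row-reduce the augmented matrix:
R1 ← R1 / (4).
R2 ← R2 / (-6).
Reading off the reduced rows gives p = -3, q = -5.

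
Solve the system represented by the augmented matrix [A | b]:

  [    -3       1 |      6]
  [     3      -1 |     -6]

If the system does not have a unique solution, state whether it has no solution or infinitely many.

infinitely many solutions

Row-reduce:
R1 ← R1 / (-3).
R2 ← R2 − 3·R1.
Rank is 1 with 2 unknowns, leaving x_2 free.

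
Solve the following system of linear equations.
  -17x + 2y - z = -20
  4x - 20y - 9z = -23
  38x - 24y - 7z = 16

no solution

Row-reduce:
R1 ← R1 / (-17).
R2 ← R2 − 4·R1.
R3 ← R3 − 38·R1.
R2 ← R2 / (-332/17).
R1 ← R1 + 2/17·R2.
R3 ← R3 + 332/17·R2.
Row 3 reduces to 0 = -1, a contradiction. The system is inconsistent.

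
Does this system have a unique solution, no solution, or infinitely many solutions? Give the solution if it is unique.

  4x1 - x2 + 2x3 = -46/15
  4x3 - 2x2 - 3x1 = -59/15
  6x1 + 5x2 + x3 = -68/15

x1 = -1/5, x2 = -2/5, x3 = -4/3

Row-reduce the augmented matrix:
R1 ← R1 / (4).
R2 ← R2 + 3·R1.
R3 ← R3 − 6·R1.
R2 ← R2 / (-11/4).
R1 ← R1 + 1/4·R2.
R3 ← R3 − 13/2·R2.
R3 ← R3 / (11).
R2 ← R2 + 2·R3.
Reading off the reduced rows gives x1 = -1/5, x2 = -2/5, x3 = -4/3.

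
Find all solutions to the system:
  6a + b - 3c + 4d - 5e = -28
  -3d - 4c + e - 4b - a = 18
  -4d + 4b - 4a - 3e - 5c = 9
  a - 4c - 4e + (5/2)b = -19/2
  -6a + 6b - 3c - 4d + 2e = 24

Row-reduce:
R1 ← R1 / (6).
R2 ← R2 + 1·R1.
R3 ← R3 + 4·R1.
R4 ← R4 − 1·R1.
R5 ← R5 + 6·R1.
R2 ← R2 / (-23/6).
R1 ← R1 − 1/6·R2.
R3 ← R3 − 14/3·R2.
R4 ← R4 − 7/3·R2.
R5 ← R5 − 7·R2.
R3 ← R3 / (-287/23).
R1 ← R1 + 16/23·R3.
R2 ← R2 − 27/23·R3.
R4 ← R4 + 287/46·R3.
R5 ← R5 + 327/23·R3.
Swap R4 and R5.
R4 ← R4 / (142/287).
R1 ← R1 − 229/287·R4.
R2 ← R2 − 62/287·R4.
R3 ← R3 − 96/287·R4.
Rank is 4 with 5 unknowns, leaving e free.

infinitely many solutions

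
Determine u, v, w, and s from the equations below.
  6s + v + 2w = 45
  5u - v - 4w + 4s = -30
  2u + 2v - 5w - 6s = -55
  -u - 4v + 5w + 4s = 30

Row-reduce the augmented matrix:
Swap R1 and R2.
R1 ← R1 / (5).
R3 ← R3 − 2·R1.
R4 ← R4 + 1·R1.
R1 ← R1 + 1/5·R2.
R3 ← R3 − 12/5·R2.
R4 ← R4 + 21/5·R2.
R3 ← R3 / (-41/5).
R1 ← R1 + 2/5·R3.
R2 ← R2 − 2·R3.
R4 ← R4 − 63/5·R3.
R4 ← R4 / (-156/41).
R1 ← R1 − 126/41·R4.
R2 ← R2 − 26/41·R4.
R3 ← R3 − 110/41·R4.
Reading off the reduced rows gives u = -5, v = 5, w = 5, s = 5.

u = -5, v = 5, w = 5, s = 5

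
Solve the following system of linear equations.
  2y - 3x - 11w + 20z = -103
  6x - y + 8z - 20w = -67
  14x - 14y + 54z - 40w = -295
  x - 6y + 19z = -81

no solution

Row-reduce:
R1 ← R1 / (-3).
R2 ← R2 − 6·R1.
R3 ← R3 − 14·R1.
R4 ← R4 − 1·R1.
R2 ← R2 / (3).
R1 ← R1 + 2/3·R2.
R3 ← R3 + 14/3·R2.
R4 ← R4 + 16/3·R2.
R3 ← R3 / (222).
R1 ← R1 − 4·R3.
R2 ← R2 − 16·R3.
R4 ← R4 − 111·R3.
Row 4 reduces to 0 = -1/2, a contradiction. The system is inconsistent.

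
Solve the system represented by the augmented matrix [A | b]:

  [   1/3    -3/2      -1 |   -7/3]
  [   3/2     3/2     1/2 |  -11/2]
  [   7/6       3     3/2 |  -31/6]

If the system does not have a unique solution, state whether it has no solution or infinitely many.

no solution

Row-reduce:
R1 ← R1 / (1/3).
R2 ← R2 − 3/2·R1.
R3 ← R3 − 7/6·R1.
R2 ← R2 / (33/4).
R1 ← R1 + 9/2·R2.
R3 ← R3 − 33/4·R2.
Row 3 reduces to 0 = -2, a contradiction. The system is inconsistent.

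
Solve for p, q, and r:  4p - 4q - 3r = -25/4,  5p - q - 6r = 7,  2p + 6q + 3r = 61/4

p = 1/2, q = 3, r = -5/4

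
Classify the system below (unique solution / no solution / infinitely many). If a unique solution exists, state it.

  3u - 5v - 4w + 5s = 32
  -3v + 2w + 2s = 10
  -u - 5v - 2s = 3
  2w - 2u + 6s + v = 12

u = 1, v = -2, w = -1, s = 3

Row-reduce the augmented matrix:
R1 ← R1 / (3).
R3 ← R3 + 1·R1.
R4 ← R4 + 2·R1.
R2 ← R2 / (-3).
R1 ← R1 + 5/3·R2.
R3 ← R3 + 20/3·R2.
R4 ← R4 + 7/3·R2.
R3 ← R3 / (-52/9).
R1 ← R1 + 22/9·R3.
R2 ← R2 + 2/3·R3.
R4 ← R4 + 20/9·R3.
R4 ← R4 / (125/13).
R1 ← R1 − 67/26·R4.
R2 ← R2 + 3/26·R4.
R3 ← R3 − 43/52·R4.
Reading off the reduced rows gives u = 1, v = -2, w = -1, s = 3.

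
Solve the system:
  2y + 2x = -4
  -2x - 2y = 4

infinitely many solutions

Row-reduce:
R1 ← R1 / (2).
R2 ← R2 + 2·R1.
Rank is 1 with 2 unknowns, leaving y free.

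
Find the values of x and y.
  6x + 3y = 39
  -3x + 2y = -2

Row-reduce the augmented matrix:
R1 ← R1 / (6).
R2 ← R2 + 3·R1.
R2 ← R2 / (7/2).
R1 ← R1 − 1/2·R2.
Reading off the reduced rows gives x = 4, y = 5.

x = 4, y = 5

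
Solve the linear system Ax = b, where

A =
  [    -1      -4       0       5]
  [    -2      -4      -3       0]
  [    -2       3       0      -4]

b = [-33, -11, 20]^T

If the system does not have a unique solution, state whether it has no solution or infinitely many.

Row-reduce:
R1 ← R1 / (-1).
R2 ← R2 + 2·R1.
R3 ← R3 + 2·R1.
R2 ← R2 / (4).
R1 ← R1 − 4·R2.
R3 ← R3 − 11·R2.
R3 ← R3 / (33/4).
R1 ← R1 − 3·R3.
R2 ← R2 + 3/4·R3.
Rank is 3 with 4 unknowns, leaving x_4 free.

infinitely many solutions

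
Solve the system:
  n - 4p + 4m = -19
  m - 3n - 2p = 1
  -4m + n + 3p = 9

m = 0, n = -3, p = 4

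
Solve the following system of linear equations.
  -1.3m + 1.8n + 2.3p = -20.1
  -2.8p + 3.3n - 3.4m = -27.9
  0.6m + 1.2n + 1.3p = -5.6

m = 5, n = -5, p = -2

Row-reduce the augmented matrix:
R1 ← R1 / (-13/10).
R2 ← R2 + 17/5·R1.
R3 ← R3 − 3/5·R1.
R2 ← R2 / (-183/130).
R1 ← R1 + 18/13·R2.
R3 ← R3 − 132/65·R2.
R3 ← R3 / (-6317/610).
R1 ← R1 − 421/61·R3.
R2 ← R2 − 382/61·R3.
Reading off the reduced rows gives m = 5, n = -5, p = -2.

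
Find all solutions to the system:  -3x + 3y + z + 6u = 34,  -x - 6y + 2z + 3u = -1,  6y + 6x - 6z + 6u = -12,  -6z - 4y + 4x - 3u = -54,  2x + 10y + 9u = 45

Row-reduce:
R1 ← R1 / (-3).
R2 ← R2 + 1·R1.
R3 ← R3 − 6·R1.
R4 ← R4 − 4·R1.
R5 ← R5 − 2·R1.
R2 ← R2 / (-7).
R1 ← R1 + 1·R2.
R3 ← R3 − 12·R2.
R5 ← R5 − 12·R2.
R3 ← R3 / (-8/7).
R1 ← R1 + 4/7·R3.
R2 ← R2 + 5/21·R3.
R4 ← R4 + 14/3·R3.
R5 ← R5 − 74/21·R3.
R4 ← R4 / (-151/2).
R1 ← R1 + 12·R4.
R2 ← R2 + 17/4·R4.
R3 ← R3 + 69/4·R4.
R5 ← R5 − 151/2·R4.
Row 5 reduces to 0 = 3, a contradiction. The system is inconsistent.

no solution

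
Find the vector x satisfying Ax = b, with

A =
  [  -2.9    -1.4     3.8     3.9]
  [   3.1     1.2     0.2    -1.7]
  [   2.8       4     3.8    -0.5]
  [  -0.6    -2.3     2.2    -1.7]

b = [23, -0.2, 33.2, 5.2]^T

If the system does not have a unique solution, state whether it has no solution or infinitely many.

Row-reduce the augmented matrix:
R1 ← R1 / (-29/10).
R2 ← R2 − 31/10·R1.
R3 ← R3 − 14/5·R1.
R4 ← R4 + 3/5·R1.
R2 ← R2 / (-43/145).
R1 ← R1 − 14/29·R2.
R3 ← R3 − 384/145·R2.
R4 ← R4 + 583/290·R2.
R3 ← R3 / (9789/215).
R1 ← R1 − 242/43·R3.
R2 ← R2 + 618/43·R3.
R4 ← R4 + 5908/215·R3.
R4 ← R4 / (-77653/19578).
R1 ← R1 + 4450/9789·R4.
R2 ← R2 + 1093/3263·R4.
R3 ← R3 − 10885/19578·R4.
Reading off the reduced rows gives x_1 = -2, x_2 = 4, x_3 = 6, x_4 = 0.

x_1 = -2, x_2 = 4, x_3 = 6, x_4 = 0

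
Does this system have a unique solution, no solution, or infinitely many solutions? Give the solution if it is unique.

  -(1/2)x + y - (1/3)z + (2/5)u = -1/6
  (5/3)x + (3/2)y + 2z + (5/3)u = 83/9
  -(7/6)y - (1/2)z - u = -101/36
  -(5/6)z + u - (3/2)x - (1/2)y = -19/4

Row-reduce the augmented matrix:
R1 ← R1 / (-1/2).
R2 ← R2 − 5/3·R1.
R4 ← R4 + 3/2·R1.
R2 ← R2 / (29/6).
R1 ← R1 + 2·R2.
R3 ← R3 + 7/6·R2.
R4 ← R4 + 7/2·R2.
R3 ← R3 / (-149/522).
R1 ← R1 − 30/29·R3.
R2 ← R2 − 16/87·R3.
R4 ← R4 − 47/58·R3.
R4 ← R4 / (886/745).
R1 ← R1 + 416/745·R4.
R2 ← R2 − 66/149·R4.
R3 ← R3 − 144/149·R4.
Reading off the reduced rows gives x = 4/3, y = 4/3, z = 5/2, u = 0.

x = 4/3, y = 4/3, z = 5/2, u = 0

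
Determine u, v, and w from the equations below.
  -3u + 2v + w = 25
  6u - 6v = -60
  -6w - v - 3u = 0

u = -4, v = 6, w = 1

Row-reduce the augmented matrix:
R1 ← R1 / (-3).
R2 ← R2 − 6·R1.
R3 ← R3 + 3·R1.
R2 ← R2 / (-2).
R1 ← R1 + 2/3·R2.
R3 ← R3 + 3·R2.
R3 ← R3 / (-10).
R1 ← R1 + 1·R3.
R2 ← R2 + 1·R3.
Reading off the reduced rows gives u = -4, v = 6, w = 1.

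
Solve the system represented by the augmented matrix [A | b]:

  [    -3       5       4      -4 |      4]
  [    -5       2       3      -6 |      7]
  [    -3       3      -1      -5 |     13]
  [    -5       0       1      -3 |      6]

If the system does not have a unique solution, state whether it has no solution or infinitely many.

x_1 = -1, x_2 = 1, x_3 = -2, x_4 = -1

Row-reduce the augmented matrix:
R1 ← R1 / (-3).
R2 ← R2 + 5·R1.
R3 ← R3 + 3·R1.
R4 ← R4 + 5·R1.
R2 ← R2 / (-19/3).
R1 ← R1 + 5/3·R2.
R3 ← R3 + 2·R2.
R4 ← R4 + 25/3·R2.
R3 ← R3 / (-73/19).
R1 ← R1 + 7/19·R3.
R2 ← R2 − 11/19·R3.
R4 ← R4 + 16/19·R3.
R4 ← R4 / (223/73).
R1 ← R1 − 93/73·R4.
R2 ← R2 + 21/73·R4.
R3 ← R3 − 23/73·R4.
Reading off the reduced rows gives x_1 = -1, x_2 = 1, x_3 = -2, x_4 = -1.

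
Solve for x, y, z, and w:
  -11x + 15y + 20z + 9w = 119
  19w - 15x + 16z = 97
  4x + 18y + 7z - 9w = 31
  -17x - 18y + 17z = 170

x = -6, y = 0, z = 4, w = -3

Row-reduce the augmented matrix:
R1 ← R1 / (-11).
R2 ← R2 + 15·R1.
R3 ← R3 − 4·R1.
R4 ← R4 + 17·R1.
R2 ← R2 / (-225/11).
R1 ← R1 + 15/11·R2.
R3 ← R3 − 258/11·R2.
R4 ← R4 + 453/11·R2.
R3 ← R3 / (101/75).
R1 ← R1 + 16/15·R3.
R2 ← R2 − 124/225·R3.
R4 ← R4 − 659/75·R3.
R4 ← R4 / (-4082/101).
R1 ← R1 − 31/101·R4.
R2 ← R2 + 346/303·R4.
R3 ← R3 − 149/101·R4.
Reading off the reduced rows gives x = -6, y = 0, z = 4, w = -3.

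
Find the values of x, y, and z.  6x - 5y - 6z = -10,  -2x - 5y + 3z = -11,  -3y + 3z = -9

x = -1, y = 2, z = -1

Row-reduce the augmented matrix:
R1 ← R1 / (6).
R2 ← R2 + 2·R1.
R2 ← R2 / (-20/3).
R1 ← R1 + 5/6·R2.
R3 ← R3 + 3·R2.
R3 ← R3 / (51/20).
R1 ← R1 + 9/8·R3.
R2 ← R2 + 3/20·R3.
Reading off the reduced rows gives x = -1, y = 2, z = -1.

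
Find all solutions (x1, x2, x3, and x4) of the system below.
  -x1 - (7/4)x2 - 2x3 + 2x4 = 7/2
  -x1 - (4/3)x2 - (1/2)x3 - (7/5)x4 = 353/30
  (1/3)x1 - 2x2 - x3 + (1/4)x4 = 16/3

infinitely many solutions

Row-reduce:
R1 ← R1 / (-1).
R2 ← R2 + 1·R1.
R3 ← R3 − 1/3·R1.
R2 ← R2 / (5/12).
R1 ← R1 − 7/4·R2.
R3 ← R3 + 31/12·R2.
R3 ← R3 / (229/30).
R1 ← R1 + 43/10·R3.
R2 ← R2 − 18/5·R3.
Rank is 3 with 4 unknowns, leaving x4 free.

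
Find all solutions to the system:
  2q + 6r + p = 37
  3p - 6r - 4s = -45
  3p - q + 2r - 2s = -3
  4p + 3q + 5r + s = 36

p = -1, q = 4, r = 5, s = 3

Row-reduce the augmented matrix:
R2 ← R2 − 3·R1.
R3 ← R3 − 3·R1.
R4 ← R4 − 4·R1.
R2 ← R2 / (-6).
R1 ← R1 − 2·R2.
R3 ← R3 + 7·R2.
R4 ← R4 + 5·R2.
R3 ← R3 / (12).
R1 ← R1 + 2·R3.
R2 ← R2 − 4·R3.
R4 ← R4 − 1·R3.
R4 ← R4 / (37/9).
R1 ← R1 + 8/9·R4.
R2 ← R2 + 2/9·R4.
R3 ← R3 − 2/9·R4.
Reading off the reduced rows gives p = -1, q = 4, r = 5, s = 3.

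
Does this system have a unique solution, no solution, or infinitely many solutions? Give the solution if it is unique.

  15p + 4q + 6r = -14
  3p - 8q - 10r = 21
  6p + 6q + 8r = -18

no solution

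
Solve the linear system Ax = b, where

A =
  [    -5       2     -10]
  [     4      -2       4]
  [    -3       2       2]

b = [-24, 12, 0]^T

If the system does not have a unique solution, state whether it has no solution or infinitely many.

infinitely many solutions

Row-reduce:
R1 ← R1 / (-5).
R2 ← R2 − 4·R1.
R3 ← R3 + 3·R1.
R2 ← R2 / (-2/5).
R1 ← R1 + 2/5·R2.
R3 ← R3 − 4/5·R2.
Rank is 2 with 3 unknowns, leaving x_3 free.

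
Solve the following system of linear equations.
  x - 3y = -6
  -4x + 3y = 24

x = -6, y = 0

From equation 1: x = -6 + 3·y.
Substitute into equation 2 and solve: y = 0.
Then x = -6.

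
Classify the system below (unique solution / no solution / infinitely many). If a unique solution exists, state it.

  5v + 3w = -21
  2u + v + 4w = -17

infinitely many solutions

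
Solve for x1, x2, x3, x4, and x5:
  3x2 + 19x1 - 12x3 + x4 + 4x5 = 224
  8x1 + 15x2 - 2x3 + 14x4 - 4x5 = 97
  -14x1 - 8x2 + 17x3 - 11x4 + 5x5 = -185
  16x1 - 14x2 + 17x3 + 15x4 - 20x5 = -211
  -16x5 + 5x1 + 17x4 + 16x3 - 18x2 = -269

x1 = 6, x2 = 5, x3 = -6, x4 = -1, x5 = 6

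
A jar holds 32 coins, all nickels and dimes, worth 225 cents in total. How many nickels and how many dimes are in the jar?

nickels: 19, dimes: 13

Let n = nickels, d = dimes.
  n + d = 32
  5n + 10d = 225
From equation 1: n = 32 − d.
Substitute into equation 2 and solve: d = 13.
Then n = 19.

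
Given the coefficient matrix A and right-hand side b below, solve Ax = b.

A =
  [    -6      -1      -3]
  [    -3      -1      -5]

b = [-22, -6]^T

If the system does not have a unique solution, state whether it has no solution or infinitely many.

Row-reduce:
R1 ← R1 / (-6).
R2 ← R2 + 3·R1.
R2 ← R2 / (-1/2).
R1 ← R1 − 1/6·R2.
Rank is 2 with 3 unknowns, leaving x_3 free.

infinitely many solutions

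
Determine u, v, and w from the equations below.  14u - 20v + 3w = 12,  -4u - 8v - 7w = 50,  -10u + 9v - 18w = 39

u = -3, v = -3, w = -2

Row-reduce the augmented matrix:
R1 ← R1 / (14).
R2 ← R2 + 4·R1.
R3 ← R3 + 10·R1.
R2 ← R2 / (-96/7).
R1 ← R1 + 10/7·R2.
R3 ← R3 + 37/7·R2.
R3 ← R3 / (-1295/96).
R1 ← R1 − 41/48·R3.
R2 ← R2 − 43/96·R3.
Reading off the reduced rows gives u = -3, v = -3, w = -2.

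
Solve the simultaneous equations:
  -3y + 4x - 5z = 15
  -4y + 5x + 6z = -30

infinitely many solutions

Row-reduce:
R1 ← R1 / (4).
R2 ← R2 − 5·R1.
R2 ← R2 / (-1/4).
R1 ← R1 + 3/4·R2.
Rank is 2 with 3 unknowns, leaving z free.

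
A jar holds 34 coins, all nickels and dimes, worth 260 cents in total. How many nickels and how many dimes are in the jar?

nickels: 16, dimes: 18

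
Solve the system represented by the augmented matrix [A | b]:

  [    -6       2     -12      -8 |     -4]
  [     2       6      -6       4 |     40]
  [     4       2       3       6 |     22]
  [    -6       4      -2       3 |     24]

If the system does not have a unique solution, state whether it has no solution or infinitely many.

infinitely many solutions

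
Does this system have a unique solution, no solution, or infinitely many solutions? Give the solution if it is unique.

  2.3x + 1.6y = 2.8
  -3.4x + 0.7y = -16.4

x = 4, y = -4

Row-reduce the augmented matrix:
R1 ← R1 / (23/10).
R2 ← R2 + 17/5·R1.
R2 ← R2 / (141/46).
R1 ← R1 − 16/23·R2.
Reading off the reduced rows gives x = 4, y = -4.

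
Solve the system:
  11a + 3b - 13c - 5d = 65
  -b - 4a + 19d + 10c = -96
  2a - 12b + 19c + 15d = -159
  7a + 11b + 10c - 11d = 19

a = -1, b = 3, c = -4, d = -3

Row-reduce the augmented matrix:
R1 ← R1 / (11).
R2 ← R2 + 4·R1.
R3 ← R3 − 2·R1.
R4 ← R4 − 7·R1.
R2 ← R2 / (1/11).
R1 ← R1 − 3/11·R2.
R3 ← R3 + 138/11·R2.
R4 ← R4 − 100/11·R2.
R3 ← R3 / (749).
R1 ← R1 + 17·R3.
R2 ← R2 − 58·R3.
R4 ← R4 + 509·R3.
R4 ← R4 / (-11113/107).
R1 ← R1 − 233/107·R4.
R2 ← R2 − 445/107·R4.
R3 ← R3 − 341/107·R4.
Reading off the reduced rows gives a = -1, b = 3, c = -4, d = -3.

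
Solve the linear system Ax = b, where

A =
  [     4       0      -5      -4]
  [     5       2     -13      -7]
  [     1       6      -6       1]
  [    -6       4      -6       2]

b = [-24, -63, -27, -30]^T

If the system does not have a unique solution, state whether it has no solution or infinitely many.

infinitely many solutions

Row-reduce:
R1 ← R1 / (4).
R2 ← R2 − 5·R1.
R3 ← R3 − 1·R1.
R4 ← R4 + 6·R1.
R2 ← R2 / (2).
R3 ← R3 − 6·R2.
R4 ← R4 − 4·R2.
R3 ← R3 / (31/2).
R1 ← R1 + 5/4·R3.
R2 ← R2 + 27/8·R3.
Rank is 3 with 4 unknowns, leaving x_4 free.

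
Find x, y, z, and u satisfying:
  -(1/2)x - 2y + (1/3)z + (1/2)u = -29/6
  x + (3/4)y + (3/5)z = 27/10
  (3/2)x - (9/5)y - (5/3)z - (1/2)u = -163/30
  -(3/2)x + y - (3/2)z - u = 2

Row-reduce the augmented matrix:
R1 ← R1 / (-1/2).
R2 ← R2 − 1·R1.
R3 ← R3 − 3/2·R1.
R4 ← R4 + 3/2·R1.
R2 ← R2 / (-13/4).
R1 ← R1 − 4·R2.
R3 ← R3 + 39/5·R2.
R4 ← R4 − 7·R2.
R3 ← R3 / (-278/75).
R1 ← R1 − 58/65·R3.
R2 ← R2 + 76/195·R3.
R4 ← R4 − 89/390·R3.
R4 ← R4 / (-3125/7228).
R1 ← R1 + 192/1807·R4.
R2 ← R2 + 290/1807·R4.
R3 ← R3 − 105/278·R4.
Reading off the reduced rows gives x = 0, y = 2, z = 2, u = -3.

x = 0, y = 2, z = 2, u = -3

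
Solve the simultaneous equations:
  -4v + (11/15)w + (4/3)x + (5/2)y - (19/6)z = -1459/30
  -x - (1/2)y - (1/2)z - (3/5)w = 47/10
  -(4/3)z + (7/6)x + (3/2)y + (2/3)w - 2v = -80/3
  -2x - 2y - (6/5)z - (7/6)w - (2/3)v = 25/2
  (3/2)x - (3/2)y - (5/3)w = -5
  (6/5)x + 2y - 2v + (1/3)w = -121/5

x = -6, y = -6, z = 5, w = 3, v = 3

Row-reduce the augmented matrix:
R1 ← R1 / (4/3).
R2 ← R2 + 1·R1.
R3 ← R3 − 7/6·R1.
R4 ← R4 + 2·R1.
R5 ← R5 − 3/2·R1.
R6 ← R6 − 6/5·R1.
R2 ← R2 / (11/8).
R1 ← R1 − 15/8·R2.
R3 ← R3 + 11/16·R2.
R4 ← R4 − 7/4·R2.
R5 ← R5 + 69/16·R2.
R6 ← R6 + 1/4·R2.
Swap R3 and R4.
R3 ← R3 / (-126/55).
R1 ← R1 − 17/11·R3.
R2 ← R2 + 23/11·R3.
R5 ← R5 + 60/11·R3.
R6 ← R6 − 128/55·R3.
Swap R4 and R5.
R4 ← R4 / (-832/315).
R1 ← R1 − 2329/3780·R4.
R2 ← R2 + 127/3780·R4.
R3 ← R3 − 1/756·R4.
R6 ← R6 + 1601/4725·R4.
Swap R5 and R6.
R5 ← R5 / (-38927/18720).
R1 ← R1 + 5897/14976·R5.
R2 ← R2 − 5903/14976·R5.
R3 ← R3 − 18635/14976·R5.
R4 ← R4 + 295/416·R5.
R6 reduces to 0 = 0, so the extra equation is consistent.
Reading off the reduced rows gives x = -6, y = -6, z = 5, w = 3, v = 3.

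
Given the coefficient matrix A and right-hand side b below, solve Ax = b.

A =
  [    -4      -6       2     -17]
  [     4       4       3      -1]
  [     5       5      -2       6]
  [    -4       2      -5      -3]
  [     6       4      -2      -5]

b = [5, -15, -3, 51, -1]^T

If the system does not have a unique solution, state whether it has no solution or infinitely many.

x_1 = -5, x_2 = 4, x_3 = -4, x_4 = -1

Row-reduce the augmented matrix:
R1 ← R1 / (-4).
R2 ← R2 − 4·R1.
R3 ← R3 − 5·R1.
R4 ← R4 + 4·R1.
R5 ← R5 − 6·R1.
R2 ← R2 / (-2).
R1 ← R1 − 3/2·R2.
R3 ← R3 + 5/2·R2.
R4 ← R4 − 8·R2.
R5 ← R5 + 5·R2.
R3 ← R3 / (-23/4).
R1 ← R1 − 13/4·R3.
R2 ← R2 + 5/2·R3.
R4 ← R4 − 13·R3.
R5 ← R5 + 23/2·R3.
R4 ← R4 / (-957/23).
R1 ← R1 + 237/46·R4.
R2 ← R2 − 269/46·R4.
R3 ← R3 + 29/23·R4.
R5 reduces to 0 = 0, so the extra equation is consistent.
Reading off the reduced rows gives x_1 = -5, x_2 = 4, x_3 = -4, x_4 = -1.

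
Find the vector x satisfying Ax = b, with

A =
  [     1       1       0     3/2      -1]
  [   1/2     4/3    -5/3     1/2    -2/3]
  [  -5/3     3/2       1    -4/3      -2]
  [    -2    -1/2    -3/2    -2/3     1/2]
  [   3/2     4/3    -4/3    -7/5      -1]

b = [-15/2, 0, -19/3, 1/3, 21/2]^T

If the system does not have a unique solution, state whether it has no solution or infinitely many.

x_1 = 3, x_2 = 2, x_3 = -1, x_4 = -5, x_5 = 5

Row-reduce the augmented matrix:
R2 ← R2 − 1/2·R1.
R3 ← R3 + 5/3·R1.
R4 ← R4 + 2·R1.
R5 ← R5 − 3/2·R1.
R2 ← R2 / (5/6).
R1 ← R1 − 1·R2.
R3 ← R3 − 19/6·R2.
R4 ← R4 − 3/2·R2.
R5 ← R5 + 1/6·R2.
R3 ← R3 / (22/3).
R1 ← R1 − 2·R3.
R2 ← R2 + 2·R3.
R4 ← R4 − 3/2·R3.
R5 ← R5 + 5/3·R3.
R4 ← R4 / (1241/528).
R1 ← R1 − 269/220·R4.
R2 ← R2 − 61/220·R4.
R3 ← R3 − 127/440·R4.
R5 ← R5 + 4249/1320·R4.
R5 ← R5 / (-371/365).
R1 ← R1 − 24/73·R5.
R2 ← R2 + 70/73·R5.
R3 ← R3 + 25/73·R5.
R4 ← R4 + 18/73·R5.
Reading off the reduced rows gives x_1 = 3, x_2 = 2, x_3 = -1, x_4 = -5, x_5 = 5.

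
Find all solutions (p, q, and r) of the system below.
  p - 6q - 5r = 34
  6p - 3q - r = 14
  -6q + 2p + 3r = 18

p = 0, q = -4, r = -2

Row-reduce the augmented matrix:
R2 ← R2 − 6·R1.
R3 ← R3 − 2·R1.
R2 ← R2 / (33).
R1 ← R1 + 6·R2.
R3 ← R3 − 6·R2.
R3 ← R3 / (85/11).
R1 ← R1 − 3/11·R3.
R2 ← R2 − 29/33·R3.
Reading off the reduced rows gives p = 0, q = -4, r = -2.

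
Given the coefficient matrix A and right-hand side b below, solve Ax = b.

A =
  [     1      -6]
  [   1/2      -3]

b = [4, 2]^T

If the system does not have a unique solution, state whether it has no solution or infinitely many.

infinitely many solutions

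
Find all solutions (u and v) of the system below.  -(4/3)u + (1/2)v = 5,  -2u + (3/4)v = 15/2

Row-reduce:
R1 ← R1 / (-4/3).
R2 ← R2 + 2·R1.
Rank is 1 with 2 unknowns, leaving v free.

infinitely many solutions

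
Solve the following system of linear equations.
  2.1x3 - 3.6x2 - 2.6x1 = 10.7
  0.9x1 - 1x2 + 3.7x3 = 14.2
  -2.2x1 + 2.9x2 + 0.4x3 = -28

Row-reduce the augmented matrix:
R1 ← R1 / (-13/5).
R2 ← R2 − 9/10·R1.
R3 ← R3 + 11/5·R1.
R2 ← R2 / (-146/65).
R1 ← R1 − 18/13·R2.
R3 ← R3 − 773/130·R2.
R3 ← R3 / (60399/5840).
R1 ← R1 − 561/292·R3.
R2 ← R2 + 1151/584·R3.
Reading off the reduced rows gives x1 = 5, x2 = -6, x3 = 1.

x1 = 5, x2 = -6, x3 = 1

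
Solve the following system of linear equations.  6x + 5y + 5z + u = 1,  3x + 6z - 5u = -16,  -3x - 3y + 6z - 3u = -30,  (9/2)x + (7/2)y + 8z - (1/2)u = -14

Row-reduce:
R1 ← R1 / (6).
R2 ← R2 − 3·R1.
R3 ← R3 + 3·R1.
R4 ← R4 − 9/2·R1.
R2 ← R2 / (-5/2).
R1 ← R1 − 5/6·R2.
R3 ← R3 + 1/2·R2.
R4 ← R4 + 1/4·R2.
R3 ← R3 / (39/5).
R1 ← R1 − 2·R3.
R2 ← R2 + 7/5·R3.
R4 ← R4 − 39/10·R3.
Rank is 3 with 4 unknowns, leaving u free.

infinitely many solutions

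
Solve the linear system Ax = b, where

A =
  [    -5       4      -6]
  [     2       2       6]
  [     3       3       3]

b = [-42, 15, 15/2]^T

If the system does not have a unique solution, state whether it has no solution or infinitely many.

Row-reduce the augmented matrix:
R1 ← R1 / (-5).
R2 ← R2 − 2·R1.
R3 ← R3 − 3·R1.
R2 ← R2 / (18/5).
R1 ← R1 + 4/5·R2.
R3 ← R3 − 27/5·R2.
R3 ← R3 / (-6).
R1 ← R1 − 2·R3.
R2 ← R2 − 1·R3.
Reading off the reduced rows gives x_1 = 3, x_2 = -3, x_3 = 5/2.

x_1 = 3, x_2 = -3, x_3 = 5/2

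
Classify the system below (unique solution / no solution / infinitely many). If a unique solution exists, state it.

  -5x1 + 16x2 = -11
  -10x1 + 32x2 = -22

infinitely many solutions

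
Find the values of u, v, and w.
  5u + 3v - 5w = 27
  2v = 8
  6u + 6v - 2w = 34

Row-reduce the augmented matrix:
R1 ← R1 / (5).
R3 ← R3 − 6·R1.
R2 ← R2 / (2).
R1 ← R1 − 3/5·R2.
R3 ← R3 − 12/5·R2.
R3 ← R3 / (4).
R1 ← R1 + 1·R3.
Reading off the reduced rows gives u = 1, v = 4, w = -2.

u = 1, v = 4, w = -2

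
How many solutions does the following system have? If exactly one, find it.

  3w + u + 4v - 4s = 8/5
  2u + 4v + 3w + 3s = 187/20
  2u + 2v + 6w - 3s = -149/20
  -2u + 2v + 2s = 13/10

Row-reduce the augmented matrix:
R2 ← R2 − 2·R1.
R3 ← R3 − 2·R1.
R4 ← R4 + 2·R1.
R2 ← R2 / (-4).
R1 ← R1 − 4·R2.
R3 ← R3 + 6·R2.
R4 ← R4 − 10·R2.
R3 ← R3 / (9/2).
R2 ← R2 − 3/4·R3.
R4 ← R4 + 3/2·R3.
R4 ← R4 / (53/3).
R1 ← R1 − 7·R4.
R2 ← R2 + 5/6·R4.
R3 ← R3 + 23/9·R4.
Reading off the reduced rows gives u = 5/2, v = 12/5, w = -5/2, s = 3/4.

u = 5/2, v = 12/5, w = -5/2, s = 3/4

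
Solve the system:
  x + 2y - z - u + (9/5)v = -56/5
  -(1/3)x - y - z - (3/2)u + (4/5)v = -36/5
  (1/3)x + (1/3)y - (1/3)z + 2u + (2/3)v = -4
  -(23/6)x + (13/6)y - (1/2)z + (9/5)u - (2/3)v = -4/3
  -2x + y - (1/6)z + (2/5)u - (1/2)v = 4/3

Row-reduce:
R2 ← R2 + 1/3·R1.
R3 ← R3 − 1/3·R1.
R4 ← R4 + 23/6·R1.
R5 ← R5 + 2·R1.
R2 ← R2 / (-1/3).
R1 ← R1 − 2·R2.
R3 ← R3 + 1/3·R2.
R4 ← R4 − 59/6·R2.
R5 ← R5 − 5·R2.
R3 ← R3 / (4/3).
R1 ← R1 + 9·R3.
R2 ← R2 − 4·R3.
R4 ← R4 + 131/3·R3.
R5 ← R5 + 133/6·R3.
R4 ← R4 / (9641/120).
R1 ← R1 − 129/8·R4.
R2 ← R2 + 7·R4.
R3 ← R3 − 25/8·R4.
R5 ← R5 − 9641/240·R4.
Row 5 reduces to 0 = 1, a contradiction. The system is inconsistent.

no solution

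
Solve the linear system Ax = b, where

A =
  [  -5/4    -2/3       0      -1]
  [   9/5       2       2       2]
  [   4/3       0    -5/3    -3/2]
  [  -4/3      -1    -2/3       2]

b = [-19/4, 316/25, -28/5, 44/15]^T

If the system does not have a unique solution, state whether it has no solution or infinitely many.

Row-reduce the augmented matrix:
R1 ← R1 / (-5/4).
R2 ← R2 − 9/5·R1.
R3 ← R3 − 4/3·R1.
R4 ← R4 + 4/3·R1.
R2 ← R2 / (26/25).
R1 ← R1 − 8/15·R2.
R3 ← R3 + 32/45·R2.
R4 ← R4 + 13/45·R2.
R3 ← R3 / (-35/117).
R1 ← R1 + 40/39·R3.
R2 ← R2 − 25/13·R3.
R4 ← R4 + 1/9·R3.
R4 ← R4 / (121/30).
R1 ← R1 − 8·R4.
R2 ← R2 + 27/2·R4.
R3 ← R3 − 73/10·R4.
Reading off the reduced rows gives x_1 = -1/5, x_2 = 3, x_3 = 1/2, x_4 = 3.

x_1 = -1/5, x_2 = 3, x_3 = 1/2, x_4 = 3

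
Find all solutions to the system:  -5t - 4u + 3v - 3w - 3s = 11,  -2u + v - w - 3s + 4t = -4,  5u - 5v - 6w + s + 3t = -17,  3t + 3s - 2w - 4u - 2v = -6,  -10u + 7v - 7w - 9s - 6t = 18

infinitely many solutions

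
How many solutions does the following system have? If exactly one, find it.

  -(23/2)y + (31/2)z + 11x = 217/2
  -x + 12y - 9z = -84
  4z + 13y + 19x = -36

no solution

Row-reduce:
R1 ← R1 / (11).
R2 ← R2 + 1·R1.
R3 ← R3 − 19·R1.
R2 ← R2 / (241/22).
R1 ← R1 + 23/22·R2.
R3 ← R3 − 723/22·R2.
Row 3 reduces to 0 = -1, a contradiction. The system is inconsistent.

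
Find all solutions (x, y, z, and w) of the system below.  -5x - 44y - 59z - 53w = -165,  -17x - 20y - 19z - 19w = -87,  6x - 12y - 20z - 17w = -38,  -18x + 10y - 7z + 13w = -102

no solution

Row-reduce:
R1 ← R1 / (-5).
R2 ← R2 + 17·R1.
R3 ← R3 − 6·R1.
R4 ← R4 + 18·R1.
R2 ← R2 / (648/5).
R1 ← R1 − 44/5·R2.
R3 ← R3 + 324/5·R2.
R4 ← R4 − 842/5·R2.
Swap R3 and R4.
R3 ← R3 / (-2476/81).
R1 ← R1 + 43/81·R3.
R2 ← R2 − 227/162·R3.
Row 4 reduces to 0 = 1, a contradiction. The system is inconsistent.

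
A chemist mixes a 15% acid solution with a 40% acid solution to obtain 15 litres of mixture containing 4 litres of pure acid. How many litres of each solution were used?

litres of solution A: 8, litres of solution B: 7

Let a = litres of solution A, b = litres of solution B.
  a + b = 15
  (3/20)a + (2/5)b = 4
From equation 1: a = 15 − b.
Substitute into equation 2 and solve: b = 7.
Then a = 8.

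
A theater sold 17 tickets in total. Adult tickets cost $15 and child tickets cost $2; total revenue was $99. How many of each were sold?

Let a = adult tickets, c = child tickets.
  a + c = 17
  15a + 2c = 99
From equation 1: a = 17 − c.
Substitute into equation 2 and solve: c = 12.
Then a = 5.

adult tickets: 5, child tickets: 12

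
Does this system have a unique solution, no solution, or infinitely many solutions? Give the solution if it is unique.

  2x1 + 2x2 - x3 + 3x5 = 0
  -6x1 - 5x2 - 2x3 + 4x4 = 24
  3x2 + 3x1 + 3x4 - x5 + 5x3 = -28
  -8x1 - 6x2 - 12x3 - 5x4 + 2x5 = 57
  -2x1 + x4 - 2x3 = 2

Row-reduce:
R1 ← R1 / (2).
R2 ← R2 + 6·R1.
R3 ← R3 − 3·R1.
R4 ← R4 + 8·R1.
R5 ← R5 + 2·R1.
R1 ← R1 − 1·R2.
R4 ← R4 − 2·R2.
R5 ← R5 − 2·R2.
R3 ← R3 / (13/2).
R1 ← R1 − 9/2·R3.
R2 ← R2 + 5·R3.
R4 ← R4 + 6·R3.
R5 ← R5 − 7·R3.
R4 ← R4 / (-133/13).
R1 ← R1 + 79/13·R4.
R2 ← R2 − 82/13·R4.
R3 ← R3 − 6/13·R4.
R5 ← R5 + 133/13·R4.
Row 5 reduces to 0 = 1, a contradiction. The system is inconsistent.

no solution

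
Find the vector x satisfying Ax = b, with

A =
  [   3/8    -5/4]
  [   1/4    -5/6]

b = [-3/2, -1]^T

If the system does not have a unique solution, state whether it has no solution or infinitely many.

infinitely many solutions

Row-reduce:
R1 ← R1 / (3/8).
R2 ← R2 − 1/4·R1.
Rank is 1 with 2 unknowns, leaving x_2 free.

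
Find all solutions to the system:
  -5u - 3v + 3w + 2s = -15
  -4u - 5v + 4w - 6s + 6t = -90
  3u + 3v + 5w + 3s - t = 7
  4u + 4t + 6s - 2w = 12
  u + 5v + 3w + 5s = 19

Row-reduce the augmented matrix:
R1 ← R1 / (-5).
R2 ← R2 + 4·R1.
R3 ← R3 − 3·R1.
R4 ← R4 − 4·R1.
R5 ← R5 − 1·R1.
R2 ← R2 / (-13/5).
R1 ← R1 − 3/5·R2.
R3 ← R3 − 6/5·R2.
R4 ← R4 + 12/5·R2.
R5 ← R5 − 22/5·R2.
R3 ← R3 / (98/13).
R1 ← R1 + 3/13·R3.
R2 ← R2 + 8/13·R3.
R4 ← R4 + 14/13·R3.
R5 ← R5 − 82/13·R3.
R4 ← R4 / (103/7).
R1 ← R1 + 209/98·R4.
R2 ← R2 − 146/49·R4.
R3 ← R3 − 9/98·R4.
R5 ← R5 + 394/49·R4.
R5 ← R5 / (821/103).
R1 ← R1 − 129/103·R5.
R2 ← R2 + 196/103·R5.
R3 ← R3 − 25/103·R5.
R4 ← R4 + 9/103·R5.
Reading off the reduced rows gives u = 1, v = 2, w = -4, s = 4, t = -6.

u = 1, v = 2, w = -4, s = 4, t = -6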